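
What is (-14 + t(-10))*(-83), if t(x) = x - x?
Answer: 1162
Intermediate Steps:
t(x) = 0
(-14 + t(-10))*(-83) = (-14 + 0)*(-83) = -14*(-83) = 1162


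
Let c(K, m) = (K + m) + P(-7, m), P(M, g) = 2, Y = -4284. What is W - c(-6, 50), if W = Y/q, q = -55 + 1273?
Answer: -1436/29 ≈ -49.517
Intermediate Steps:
q = 1218
c(K, m) = 2 + K + m (c(K, m) = (K + m) + 2 = 2 + K + m)
W = -102/29 (W = -4284/1218 = -4284*1/1218 = -102/29 ≈ -3.5172)
W - c(-6, 50) = -102/29 - (2 - 6 + 50) = -102/29 - 1*46 = -102/29 - 46 = -1436/29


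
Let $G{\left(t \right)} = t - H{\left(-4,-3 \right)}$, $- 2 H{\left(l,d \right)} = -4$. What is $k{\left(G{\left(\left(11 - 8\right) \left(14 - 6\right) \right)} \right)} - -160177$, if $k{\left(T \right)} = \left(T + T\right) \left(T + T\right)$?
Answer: $162113$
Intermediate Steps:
$H{\left(l,d \right)} = 2$ ($H{\left(l,d \right)} = \left(- \frac{1}{2}\right) \left(-4\right) = 2$)
$G{\left(t \right)} = -2 + t$ ($G{\left(t \right)} = t - 2 = -2 + t$)
$k{\left(T \right)} = 4 T^{2}$ ($k{\left(T \right)} = 2 T 2 T = 4 T^{2}$)
$k{\left(G{\left(\left(11 - 8\right) \left(14 - 6\right) \right)} \right)} - -160177 = 4 \left(-2 + \left(11 - 8\right) \left(14 - 6\right)\right)^{2} - -160177 = 4 \left(-2 + 3 \cdot 8\right)^{2} + 160177 = 4 \left(-2 + 24\right)^{2} + 160177 = 4 \cdot 22^{2} + 160177 = 4 \cdot 484 + 160177 = 1936 + 160177 = 162113$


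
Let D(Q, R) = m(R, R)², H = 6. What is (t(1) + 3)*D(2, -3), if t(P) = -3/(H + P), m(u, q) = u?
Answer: 162/7 ≈ 23.143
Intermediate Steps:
D(Q, R) = R²
t(P) = -3/(6 + P)
(t(1) + 3)*D(2, -3) = (-3/(6 + 1) + 3)*(-3)² = (-3/7 + 3)*9 = (18/7)*9 = 162/7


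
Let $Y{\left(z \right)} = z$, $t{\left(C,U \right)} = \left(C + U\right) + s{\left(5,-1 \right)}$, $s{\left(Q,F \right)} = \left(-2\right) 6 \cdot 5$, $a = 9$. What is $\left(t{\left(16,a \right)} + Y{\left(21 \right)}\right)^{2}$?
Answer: $196$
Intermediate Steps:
$s{\left(Q,F \right)} = -60$ ($s{\left(Q,F \right)} = \left(-12\right) 5 = -60$)
$t{\left(C,U \right)} = -60 + C + U$ ($t{\left(C,U \right)} = \left(C + U\right) - 60 = -60 + C + U$)
$\left(t{\left(16,a \right)} + Y{\left(21 \right)}\right)^{2} = \left(\left(-60 + 16 + 9\right) + 21\right)^{2} = \left(-35 + 21\right)^{2} = \left(-14\right)^{2} = 196$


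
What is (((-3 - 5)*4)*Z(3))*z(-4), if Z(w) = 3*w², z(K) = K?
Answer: 3456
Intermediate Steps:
(((-3 - 5)*4)*Z(3))*z(-4) = (((-3 - 5)*4)*(3*3²))*(-4) = ((-8*4)*(3*9))*(-4) = -32*27*(-4) = -864*(-4) = 3456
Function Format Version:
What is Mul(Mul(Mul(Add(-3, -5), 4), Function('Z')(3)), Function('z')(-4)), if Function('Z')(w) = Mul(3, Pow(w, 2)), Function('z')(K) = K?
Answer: 3456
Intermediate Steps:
Mul(Mul(Mul(Add(-3, -5), 4), Function('Z')(3)), Function('z')(-4)) = Mul(Mul(Mul(Add(-3, -5), 4), Mul(3, Pow(3, 2))), -4) = Mul(Mul(Mul(-8, 4), Mul(3, 9)), -4) = Mul(Mul(-32, 27), -4) = Mul(-864, -4) = 3456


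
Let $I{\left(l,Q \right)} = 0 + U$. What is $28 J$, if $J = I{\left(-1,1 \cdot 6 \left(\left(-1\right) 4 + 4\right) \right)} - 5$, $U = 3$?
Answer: $-56$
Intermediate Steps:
$I{\left(l,Q \right)} = 3$ ($I{\left(l,Q \right)} = 0 + 3 = 3$)
$J = -2$ ($J = 3 - 5 = -2$)
$28 J = 28 \left(-2\right) = -56$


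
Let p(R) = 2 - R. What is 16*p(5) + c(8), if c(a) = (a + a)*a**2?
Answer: 976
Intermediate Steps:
c(a) = 2*a**3 (c(a) = (2*a)*a**2 = 2*a**3)
16*p(5) + c(8) = 16*(2 - 1*5) + 2*8**3 = 16*(2 - 5) + 2*512 = 16*(-3) + 1024 = -48 + 1024 = 976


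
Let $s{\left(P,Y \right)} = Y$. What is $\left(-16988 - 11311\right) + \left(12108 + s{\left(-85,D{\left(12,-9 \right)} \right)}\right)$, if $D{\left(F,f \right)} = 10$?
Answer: $-16181$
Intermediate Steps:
$\left(-16988 - 11311\right) + \left(12108 + s{\left(-85,D{\left(12,-9 \right)} \right)}\right) = \left(-16988 - 11311\right) + \left(12108 + 10\right) = \left(-16988 - 11311\right) + 12118 = -28299 + 12118 = -16181$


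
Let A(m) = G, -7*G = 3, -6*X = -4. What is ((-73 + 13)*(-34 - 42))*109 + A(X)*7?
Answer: 497037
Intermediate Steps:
X = 2/3 (X = -1/6*(-4) = 2/3 ≈ 0.66667)
G = -3/7 (G = -1/7*3 = -3/7 ≈ -0.42857)
A(m) = -3/7
((-73 + 13)*(-34 - 42))*109 + A(X)*7 = ((-73 + 13)*(-34 - 42))*109 - 3/7*7 = -60*(-76)*109 - 3 = 4560*109 - 3 = 497040 - 3 = 497037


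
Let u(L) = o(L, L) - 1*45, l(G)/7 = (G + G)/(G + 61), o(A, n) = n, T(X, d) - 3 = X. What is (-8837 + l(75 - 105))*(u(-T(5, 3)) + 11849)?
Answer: -3236433132/31 ≈ -1.0440e+8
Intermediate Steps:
T(X, d) = 3 + X
l(G) = 14*G/(61 + G) (l(G) = 7*((G + G)/(G + 61)) = 7*((2*G)/(61 + G)) = 7*(2*G/(61 + G)) = 14*G/(61 + G))
u(L) = -45 + L (u(L) = L - 1*45 = L - 45 = -45 + L)
(-8837 + l(75 - 105))*(u(-T(5, 3)) + 11849) = (-8837 + 14*(75 - 105)/(61 + (75 - 105)))*((-45 - (3 + 5)) + 11849) = (-8837 + 14*(-30)/(61 - 30))*((-45 - 1*8) + 11849) = (-8837 + 14*(-30)/31)*((-45 - 8) + 11849) = (-8837 + 14*(-30)*(1/31))*(-53 + 11849) = (-8837 - 420/31)*11796 = -274367/31*11796 = -3236433132/31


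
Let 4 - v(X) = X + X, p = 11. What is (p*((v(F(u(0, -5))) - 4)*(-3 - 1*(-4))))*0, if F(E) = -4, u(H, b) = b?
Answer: 0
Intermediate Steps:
v(X) = 4 - 2*X (v(X) = 4 - (X + X) = 4 - 2*X)
(p*((v(F(u(0, -5))) - 4)*(-3 - 1*(-4))))*0 = (11*(((4 - 2*(-4)) - 4)*(-3 - 1*(-4))))*0 = (11*(((4 + 8) - 4)*(-3 + 4)))*0 = (11*((12 - 4)*1))*0 = (11*(8*1))*0 = (11*8)*0 = 88*0 = 0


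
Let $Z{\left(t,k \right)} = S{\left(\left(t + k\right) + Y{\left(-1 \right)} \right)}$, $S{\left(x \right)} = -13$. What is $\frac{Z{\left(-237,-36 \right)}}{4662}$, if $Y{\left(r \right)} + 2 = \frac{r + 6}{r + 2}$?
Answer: $- \frac{13}{4662} \approx -0.0027885$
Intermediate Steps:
$Y{\left(r \right)} = -2 + \frac{6 + r}{2 + r}$ ($Y{\left(r \right)} = -2 + \frac{r + 6}{r + 2} = -2 + \frac{6 + r}{2 + r}$)
$Z{\left(t,k \right)} = -13$
$\frac{Z{\left(-237,-36 \right)}}{4662} = - \frac{13}{4662}$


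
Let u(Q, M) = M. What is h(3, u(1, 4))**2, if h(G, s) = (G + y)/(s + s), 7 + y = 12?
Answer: 1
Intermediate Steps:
y = 5 (y = -7 + 12 = 5)
h(G, s) = (5 + G)/(2*s) (h(G, s) = (G + 5)/(s + s) = (5 + G)/((2*s)) = (5 + G)*(1/(2*s)) = (5 + G)/(2*s))
h(3, u(1, 4))**2 = ((1/2)*(5 + 3)/4)**2 = ((1/2)*(1/4)*8)**2 = 1**2 = 1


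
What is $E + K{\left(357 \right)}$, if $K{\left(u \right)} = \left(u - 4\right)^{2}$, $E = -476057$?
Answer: $-351448$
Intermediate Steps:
$K{\left(u \right)} = \left(-4 + u\right)^{2}$
$E + K{\left(357 \right)} = -476057 + \left(-4 + 357\right)^{2} = -476057 + 353^{2} = -476057 + 124609 = -351448$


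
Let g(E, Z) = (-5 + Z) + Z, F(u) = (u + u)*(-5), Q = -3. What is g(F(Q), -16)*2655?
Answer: -98235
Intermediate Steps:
F(u) = -10*u (F(u) = (2*u)*(-5) = -10*u)
g(E, Z) = -5 + 2*Z
g(F(Q), -16)*2655 = (-5 + 2*(-16))*2655 = (-5 - 32)*2655 = -37*2655 = -98235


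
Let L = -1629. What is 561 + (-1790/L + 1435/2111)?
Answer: 1935293764/3438819 ≈ 562.78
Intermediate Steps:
561 + (-1790/L + 1435/2111) = 561 + (-1790/(-1629) + 1435/2111) = 561 + (-1790*(-1/1629) + 1435*(1/2111)) = 561 + (1790/1629 + 1435/2111) = 561 + 6116305/3438819 = 1935293764/3438819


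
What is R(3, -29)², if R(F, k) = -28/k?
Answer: 784/841 ≈ 0.93222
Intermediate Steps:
R(3, -29)² = (-28/(-29))² = (-28*(-1/29))² = (28/29)² = 784/841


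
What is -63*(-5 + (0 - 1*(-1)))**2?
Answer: -1008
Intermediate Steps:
-63*(-5 + (0 - 1*(-1)))**2 = -63*(-5 + (0 + 1))**2 = -63*(-5 + 1)**2 = -63*(-4)**2 = -63*16 = -1008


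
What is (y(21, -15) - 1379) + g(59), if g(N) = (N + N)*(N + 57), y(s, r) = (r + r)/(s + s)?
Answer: 86158/7 ≈ 12308.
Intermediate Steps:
y(s, r) = r/s (y(s, r) = (2*r)/((2*s)) = (2*r)*(1/(2*s)) = r/s)
g(N) = 2*N*(57 + N) (g(N) = (2*N)*(57 + N) = 2*N*(57 + N))
(y(21, -15) - 1379) + g(59) = (-15/21 - 1379) + 2*59*(57 + 59) = (-15*1/21 - 1379) + 2*59*116 = (-5/7 - 1379) + 13688 = -9658/7 + 13688 = 86158/7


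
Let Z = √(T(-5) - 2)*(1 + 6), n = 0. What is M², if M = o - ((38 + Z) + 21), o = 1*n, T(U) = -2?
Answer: 3285 + 1652*I ≈ 3285.0 + 1652.0*I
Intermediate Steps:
o = 0 (o = 1*0 = 0)
Z = 14*I (Z = √(-2 - 2)*(1 + 6) = √(-4)*7 = (2*I)*7 = 14*I ≈ 14.0*I)
M = -59 - 14*I (M = 0 - ((38 + 14*I) + 21) = 0 - (59 + 14*I) = 0 + (-59 - 14*I) = -59 - 14*I ≈ -59.0 - 14.0*I)
M² = (-59 - 14*I)²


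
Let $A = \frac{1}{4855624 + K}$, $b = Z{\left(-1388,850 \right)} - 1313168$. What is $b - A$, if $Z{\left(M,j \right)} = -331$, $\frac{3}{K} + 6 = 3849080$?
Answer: $- \frac{24548844587424873395}{18689656092179} \approx -1.3135 \cdot 10^{6}$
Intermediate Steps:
$K = \frac{3}{3849074}$ ($K = \frac{3}{-6 + 3849080} = \frac{3}{3849074} \approx 7.7941 \cdot 10^{-7}$)
$b = -1313499$ ($b = -331 - 1313168 = -1313499$)
$A = \frac{3849074}{18689656092179}$ ($A = \frac{1}{4855624 + \frac{3}{3849074}} = \frac{1}{\frac{18689656092179}{3849074}} = \frac{3849074}{18689656092179} \approx 2.0595 \cdot 10^{-7}$)
$b - A = -1313499 - \frac{3849074}{18689656092179} = - \frac{24548844587424873395}{18689656092179}$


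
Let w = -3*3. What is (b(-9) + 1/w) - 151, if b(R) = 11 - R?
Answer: -1180/9 ≈ -131.11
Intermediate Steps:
w = -9
(b(-9) + 1/w) - 151 = ((11 - 1*(-9)) + 1/(-9)) - 151 = ((11 + 9) - ⅑) - 151 = (20 - ⅑) - 151 = 179/9 - 151 = -1180/9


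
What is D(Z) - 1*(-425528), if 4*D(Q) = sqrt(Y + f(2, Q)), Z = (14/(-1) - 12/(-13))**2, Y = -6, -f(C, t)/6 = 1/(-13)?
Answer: 425528 + 3*I*sqrt(26)/26 ≈ 4.2553e+5 + 0.58835*I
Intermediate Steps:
f(C, t) = 6/13 (f(C, t) = -6/(-13) = -6*(-1/13) = 6/13)
Z = 28900/169 (Z = (14*(-1) - 12*(-1/13))**2 = (-14 + 12/13)**2 = (-170/13)**2 = 28900/169 ≈ 171.01)
D(Q) = 3*I*sqrt(26)/26 (D(Q) = sqrt(-6 + 6/13)/4 = sqrt(-72/13)/4 = (6*I*sqrt(26)/13)/4 = 3*I*sqrt(26)/26)
D(Z) - 1*(-425528) = 3*I*sqrt(26)/26 - 1*(-425528) = 3*I*sqrt(26)/26 + 425528 = 425528 + 3*I*sqrt(26)/26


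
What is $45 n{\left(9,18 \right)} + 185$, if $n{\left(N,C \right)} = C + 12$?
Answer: $1535$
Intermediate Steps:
$n{\left(N,C \right)} = 12 + C$
$45 n{\left(9,18 \right)} + 185 = 45 \left(12 + 18\right) + 185 = 45 \cdot 30 + 185 = 1350 + 185 = 1535$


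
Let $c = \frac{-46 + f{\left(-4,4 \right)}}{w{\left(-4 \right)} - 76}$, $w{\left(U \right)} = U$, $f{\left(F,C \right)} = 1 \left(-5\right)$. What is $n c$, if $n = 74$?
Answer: $\frac{1887}{40} \approx 47.175$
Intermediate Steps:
$f{\left(F,C \right)} = -5$
$c = \frac{51}{80}$ ($c = \frac{-46 - 5}{-4 - 76} = - \frac{51}{-80} = \left(-51\right) \left(- \frac{1}{80}\right) = \frac{51}{80} \approx 0.6375$)
$n c = 74 \cdot \frac{51}{80} = \frac{1887}{40}$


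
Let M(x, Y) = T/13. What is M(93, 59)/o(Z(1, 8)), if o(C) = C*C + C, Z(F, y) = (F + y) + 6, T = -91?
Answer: -7/240 ≈ -0.029167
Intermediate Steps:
Z(F, y) = 6 + F + y
M(x, Y) = -7 (M(x, Y) = -91/13 = -91*1/13 = -7)
o(C) = C + C² (o(C) = C² + C = C + C²)
M(93, 59)/o(Z(1, 8)) = -7*1/((1 + (6 + 1 + 8))*(6 + 1 + 8)) = -7*1/(15*(1 + 15)) = -7/(15*16) = -7/240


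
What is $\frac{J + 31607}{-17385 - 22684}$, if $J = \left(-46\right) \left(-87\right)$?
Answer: $- \frac{35609}{40069} \approx -0.88869$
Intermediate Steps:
$J = 4002$
$\frac{J + 31607}{-17385 - 22684} = \frac{4002 + 31607}{-17385 - 22684} = \frac{35609}{-40069} = 35609 \left(- \frac{1}{40069}\right) = - \frac{35609}{40069}$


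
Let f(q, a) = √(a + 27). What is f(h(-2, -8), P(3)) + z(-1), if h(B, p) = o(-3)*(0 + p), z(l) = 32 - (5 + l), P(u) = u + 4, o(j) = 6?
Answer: 28 + √34 ≈ 33.831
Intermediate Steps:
P(u) = 4 + u
z(l) = 27 - l (z(l) = 32 - (5 + l) = 32 + (-5 - l) = 27 - l)
h(B, p) = 6*p (h(B, p) = 6*(0 + p) = 6*p)
f(q, a) = √(27 + a)
f(h(-2, -8), P(3)) + z(-1) = √(27 + (4 + 3)) + (27 - 1*(-1)) = √(27 + 7) + (27 + 1) = √34 + 28 = 28 + √34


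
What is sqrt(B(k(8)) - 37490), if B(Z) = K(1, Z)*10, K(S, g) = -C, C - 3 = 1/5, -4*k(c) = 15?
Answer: I*sqrt(37522) ≈ 193.71*I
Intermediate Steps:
k(c) = -15/4 (k(c) = -1/4*15 = -15/4)
C = 16/5 (C = 3 + 1/5 = 16/5 ≈ 3.2000)
K(S, g) = -16/5 (K(S, g) = -1*16/5 = -16/5)
B(Z) = -32 (B(Z) = -16/5*10 = -32)
sqrt(B(k(8)) - 37490) = sqrt(-32 - 37490) = sqrt(-37522) = I*sqrt(37522)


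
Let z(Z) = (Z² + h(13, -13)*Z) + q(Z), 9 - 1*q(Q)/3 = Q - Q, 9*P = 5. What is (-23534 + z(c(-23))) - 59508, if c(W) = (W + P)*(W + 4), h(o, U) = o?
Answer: 8455075/81 ≈ 1.0438e+5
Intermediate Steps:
P = 5/9 (P = (⅑)*5 = 5/9 ≈ 0.55556)
c(W) = (4 + W)*(5/9 + W) (c(W) = (W + 5/9)*(W + 4) = (5/9 + W)*(4 + W) = (4 + W)*(5/9 + W))
q(Q) = 27 (q(Q) = 27 - 3*(Q - Q) = 27 - 3*0 = 27 + 0 = 27)
z(Z) = 27 + Z² + 13*Z (z(Z) = (Z² + 13*Z) + 27 = 27 + Z² + 13*Z)
(-23534 + z(c(-23))) - 59508 = (-23534 + (27 + (20/9 + (-23)² + (41/9)*(-23))² + 13*(20/9 + (-23)² + (41/9)*(-23)))) - 59508 = (-23534 + (27 + (20/9 + 529 - 943/9)² + 13*(20/9 + 529 - 943/9))) - 59508 = (-23534 + (27 + (3838/9)² + 13*(3838/9))) - 59508 = (-23534 + (27 + 14730244/81 + 49894/9)) - 59508 = (-23534 + 15181477/81) - 59508 = 13275223/81 - 59508 = 8455075/81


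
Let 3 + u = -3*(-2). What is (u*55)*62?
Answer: 10230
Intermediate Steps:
u = 3 (u = -3 - 3*(-2) = -3 + 6 = 3)
(u*55)*62 = (3*55)*62 = 165*62 = 10230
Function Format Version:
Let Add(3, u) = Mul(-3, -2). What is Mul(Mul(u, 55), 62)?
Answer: 10230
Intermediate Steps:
u = 3 (u = Add(-3, Mul(-3, -2)) = Add(-3, 6) = 3)
Mul(Mul(u, 55), 62) = Mul(Mul(3, 55), 62) = Mul(165, 62) = 10230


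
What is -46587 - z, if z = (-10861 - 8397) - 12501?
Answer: -14828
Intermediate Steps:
z = -31759 (z = -19258 - 12501 = -31759)
-46587 - z = -46587 - 1*(-31759) = -46587 + 31759 = -14828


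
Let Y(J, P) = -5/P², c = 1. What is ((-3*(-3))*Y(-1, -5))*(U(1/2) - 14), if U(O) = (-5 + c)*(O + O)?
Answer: 162/5 ≈ 32.400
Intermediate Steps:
Y(J, P) = -5/P²
U(O) = -8*O (U(O) = (-5 + 1)*(O + O) = -8*O)
((-3*(-3))*Y(-1, -5))*(U(1/2) - 14) = ((-3*(-3))*(-5/(-5)²))*(-8/2 - 14) = (9*(-5*1/25))*(-8*½ - 14) = (9*(-⅕))*(-4 - 14) = -9/5*(-18) = 162/5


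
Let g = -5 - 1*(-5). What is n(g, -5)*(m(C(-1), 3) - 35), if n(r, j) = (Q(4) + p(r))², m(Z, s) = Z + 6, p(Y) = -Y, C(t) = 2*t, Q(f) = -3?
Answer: -279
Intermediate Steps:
m(Z, s) = 6 + Z
g = 0 (g = -5 + 5 = 0)
n(r, j) = (-3 - r)²
n(g, -5)*(m(C(-1), 3) - 35) = (3 + 0)²*((6 + 2*(-1)) - 35) = 3²*((6 - 2) - 35) = 9*(4 - 35) = 9*(-31) = -279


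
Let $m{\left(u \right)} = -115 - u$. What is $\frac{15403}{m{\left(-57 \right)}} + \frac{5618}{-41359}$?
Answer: $- \frac{637378521}{2398822} \approx -265.7$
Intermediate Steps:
$\frac{15403}{m{\left(-57 \right)}} + \frac{5618}{-41359} = \frac{15403}{-115 - -57} + \frac{5618}{-41359} = \frac{15403}{-115 + 57} + 5618 \left(- \frac{1}{41359}\right) = \frac{15403}{-58} - \frac{5618}{41359} = 15403 \left(- \frac{1}{58}\right) - \frac{5618}{41359} = - \frac{15403}{58} - \frac{5618}{41359} = - \frac{637378521}{2398822}$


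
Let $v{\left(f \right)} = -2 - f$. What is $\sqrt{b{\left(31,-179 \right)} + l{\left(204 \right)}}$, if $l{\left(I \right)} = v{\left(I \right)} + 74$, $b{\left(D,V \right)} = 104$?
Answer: $2 i \sqrt{7} \approx 5.2915 i$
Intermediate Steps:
$l{\left(I \right)} = 72 - I$ ($l{\left(I \right)} = \left(-2 - I\right) + 74 = 72 - I$)
$\sqrt{b{\left(31,-179 \right)} + l{\left(204 \right)}} = \sqrt{104 + \left(72 - 204\right)} = \sqrt{104 - 132} = \sqrt{-28} = 2 i \sqrt{7}$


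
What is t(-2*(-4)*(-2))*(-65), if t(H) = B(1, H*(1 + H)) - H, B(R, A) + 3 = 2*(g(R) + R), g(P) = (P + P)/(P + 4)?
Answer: -1027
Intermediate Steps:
g(P) = 2*P/(4 + P) (g(P) = (2*P)/(4 + P) = 2*P/(4 + P))
B(R, A) = -3 + 2*R + 4*R/(4 + R) (B(R, A) = -3 + 2*(2*R/(4 + R) + R) = -3 + 2*(R + 2*R/(4 + R)) = -3 + (2*R + 4*R/(4 + R)) = -3 + 2*R + 4*R/(4 + R))
t(H) = -⅕ - H (t(H) = (-12 + 2*1² + 9*1)/(4 + 1) - H = (-12 + 2*1 + 9)/5 - H = (-12 + 2 + 9)/5 - H = (⅕)*(-1) - H = -⅕ - H)
t(-2*(-4)*(-2))*(-65) = (-⅕ - (-2*(-4))*(-2))*(-65) = (-⅕ - 8*(-2))*(-65) = (-⅕ - 1*(-16))*(-65) = (-⅕ + 16)*(-65) = (79/5)*(-65) = -1027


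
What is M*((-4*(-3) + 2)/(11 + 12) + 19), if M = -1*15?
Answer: -6765/23 ≈ -294.13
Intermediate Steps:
M = -15
M*((-4*(-3) + 2)/(11 + 12) + 19) = -15*((-4*(-3) + 2)/(11 + 12) + 19) = -15*((12 + 2)/23 + 19) = -15*(14*(1/23) + 19) = -15*(14/23 + 19) = -15*451/23 = -6765/23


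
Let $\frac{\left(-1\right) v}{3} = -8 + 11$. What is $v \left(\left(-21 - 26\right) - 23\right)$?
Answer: $630$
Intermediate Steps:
$v = -9$ ($v = - 3 \left(-8 + 11\right) = \left(-3\right) 3 = -9$)
$v \left(\left(-21 - 26\right) - 23\right) = - 9 \left(\left(-21 - 26\right) - 23\right) = - 9 \left(-47 - 23\right) = \left(-9\right) \left(-70\right) = 630$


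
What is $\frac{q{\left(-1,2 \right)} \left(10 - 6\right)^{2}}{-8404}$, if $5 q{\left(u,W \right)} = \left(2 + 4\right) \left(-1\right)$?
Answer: $\frac{24}{10505} \approx 0.0022846$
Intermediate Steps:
$q{\left(u,W \right)} = - \frac{6}{5}$ ($q{\left(u,W \right)} = \frac{\left(2 + 4\right) \left(-1\right)}{5} = \frac{6 \left(-1\right)}{5} = \frac{1}{5} \left(-6\right) = - \frac{6}{5}$)
$\frac{q{\left(-1,2 \right)} \left(10 - 6\right)^{2}}{-8404} = \frac{\left(- \frac{6}{5}\right) \left(10 - 6\right)^{2}}{-8404} = - \frac{6 \cdot 4^{2}}{5} \left(- \frac{1}{8404}\right) = \left(- \frac{6}{5}\right) 16 \left(- \frac{1}{8404}\right) = \left(- \frac{96}{5}\right) \left(- \frac{1}{8404}\right) = \frac{24}{10505}$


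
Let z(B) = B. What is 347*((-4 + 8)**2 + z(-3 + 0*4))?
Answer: 4511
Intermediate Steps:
347*((-4 + 8)**2 + z(-3 + 0*4)) = 347*((-4 + 8)**2 + (-3 + 0*4)) = 347*(4**2 + (-3 + 0)) = 347*(16 - 3) = 347*13 = 4511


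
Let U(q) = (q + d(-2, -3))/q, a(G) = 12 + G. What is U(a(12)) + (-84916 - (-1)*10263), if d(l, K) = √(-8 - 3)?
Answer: -74652 + I*√11/24 ≈ -74652.0 + 0.13819*I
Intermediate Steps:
d(l, K) = I*√11 (d(l, K) = √(-11) = I*√11)
U(q) = (q + I*√11)/q
U(a(12)) + (-84916 - (-1)*10263) = ((12 + 12) + I*√11)/(12 + 12) + (-84916 - (-1)*10263) = (24 + I*√11)/24 + (-84916 - 1*(-10263)) = (24 + I*√11)/24 + (-84916 + 10263) = (1 + I*√11/24) - 74653 = -74652 + I*√11/24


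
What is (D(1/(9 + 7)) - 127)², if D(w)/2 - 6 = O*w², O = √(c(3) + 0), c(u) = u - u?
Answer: 13225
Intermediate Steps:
c(u) = 0
O = 0 (O = √(0 + 0) = √0 = 0)
D(w) = 12 (D(w) = 12 + 2*(0*w²) = 12 + 2*0 = 12 + 0 = 12)
(D(1/(9 + 7)) - 127)² = (12 - 127)² = (-115)² = 13225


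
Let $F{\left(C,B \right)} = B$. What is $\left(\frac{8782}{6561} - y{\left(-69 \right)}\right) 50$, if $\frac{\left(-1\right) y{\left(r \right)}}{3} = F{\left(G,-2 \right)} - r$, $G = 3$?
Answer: $\frac{66377150}{6561} \approx 10117.0$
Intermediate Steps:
$y{\left(r \right)} = 6 + 3 r$ ($y{\left(r \right)} = - 3 \left(-2 - r\right) = 6 + 3 r$)
$\left(\frac{8782}{6561} - y{\left(-69 \right)}\right) 50 = \left(\frac{8782}{6561} - \left(6 + 3 \left(-69\right)\right)\right) 50 = \left(8782 \cdot \frac{1}{6561} - \left(6 - 207\right)\right) 50 = \left(\frac{8782}{6561} - -201\right) 50 = \left(\frac{8782}{6561} + 201\right) 50 = \frac{1327543}{6561} \cdot 50 = \frac{66377150}{6561}$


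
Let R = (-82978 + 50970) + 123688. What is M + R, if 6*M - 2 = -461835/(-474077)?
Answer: 260781686149/2844462 ≈ 91681.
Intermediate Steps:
M = 1409989/2844462 (M = 1/3 + (-461835/(-474077))/6 = 1/3 + (-461835*(-1/474077))/6 = 1/3 + (1/6)*(461835/474077) = 1/3 + 153945/948154 = 1409989/2844462 ≈ 0.49570)
R = 91680 (R = -32008 + 123688 = 91680)
M + R = 1409989/2844462 + 91680 = 260781686149/2844462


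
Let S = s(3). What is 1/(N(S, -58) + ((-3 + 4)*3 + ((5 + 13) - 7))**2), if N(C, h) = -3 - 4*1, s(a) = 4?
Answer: 1/189 ≈ 0.0052910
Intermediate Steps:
S = 4
N(C, h) = -7 (N(C, h) = -3 - 4 = -7)
1/(N(S, -58) + ((-3 + 4)*3 + ((5 + 13) - 7))**2) = 1/(-7 + ((-3 + 4)*3 + ((5 + 13) - 7))**2) = 1/(-7 + (1*3 + (18 - 7))**2) = 1/(-7 + (3 + 11)**2) = 1/(-7 + 14**2) = 1/(-7 + 196) = 1/189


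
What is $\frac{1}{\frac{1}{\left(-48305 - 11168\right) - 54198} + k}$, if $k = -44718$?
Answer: $- \frac{113671}{5083139779} \approx -2.2362 \cdot 10^{-5}$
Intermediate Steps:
$\frac{1}{\frac{1}{\left(-48305 - 11168\right) - 54198} + k} = \frac{1}{\frac{1}{\left(-48305 - 11168\right) - 54198} - 44718} = \frac{1}{\frac{1}{-59473 - 54198} - 44718} = \frac{1}{\frac{1}{-113671} - 44718} = \frac{1}{- \frac{1}{113671} - 44718} = \frac{1}{- \frac{5083139779}{113671}} = - \frac{113671}{5083139779}$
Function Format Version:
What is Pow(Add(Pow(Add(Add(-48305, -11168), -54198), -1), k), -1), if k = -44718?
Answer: Rational(-113671, 5083139779) ≈ -2.2362e-5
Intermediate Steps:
Pow(Add(Pow(Add(Add(-48305, -11168), -54198), -1), k), -1) = Pow(Add(Pow(Add(Add(-48305, -11168), -54198), -1), -44718), -1) = Pow(Add(Pow(Add(-59473, -54198), -1), -44718), -1) = Pow(Add(Pow(-113671, -1), -44718), -1) = Pow(Add(Rational(-1, 113671), -44718), -1) = Pow(Rational(-5083139779, 113671), -1) = Rational(-113671, 5083139779)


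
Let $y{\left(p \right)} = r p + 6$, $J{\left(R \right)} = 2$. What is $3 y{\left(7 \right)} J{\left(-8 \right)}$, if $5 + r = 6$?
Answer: $78$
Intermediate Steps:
$r = 1$ ($r = -5 + 6 = 1$)
$y{\left(p \right)} = 6 + p$ ($y{\left(p \right)} = 1 p + 6 = p + 6 = 6 + p$)
$3 y{\left(7 \right)} J{\left(-8 \right)} = 3 \left(6 + 7\right) 2 = 3 \cdot 13 \cdot 2 = 39 \cdot 2 = 78$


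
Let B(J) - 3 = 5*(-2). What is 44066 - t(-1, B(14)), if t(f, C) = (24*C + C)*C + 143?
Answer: 42698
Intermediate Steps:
B(J) = -7 (B(J) = 3 + 5*(-2) = 3 - 10 = -7)
t(f, C) = 143 + 25*C**2 (t(f, C) = (25*C)*C + 143 = 25*C**2 + 143 = 143 + 25*C**2)
44066 - t(-1, B(14)) = 44066 - (143 + 25*(-7)**2) = 44066 - (143 + 25*49) = 44066 - (143 + 1225) = 44066 - 1*1368 = 44066 - 1368 = 42698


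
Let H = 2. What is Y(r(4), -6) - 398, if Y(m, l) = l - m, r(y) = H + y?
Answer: -410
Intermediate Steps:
r(y) = 2 + y
Y(r(4), -6) - 398 = (-6 - (2 + 4)) - 398 = (-6 - 1*6) - 398 = (-6 - 6) - 398 = -12 - 398 = -410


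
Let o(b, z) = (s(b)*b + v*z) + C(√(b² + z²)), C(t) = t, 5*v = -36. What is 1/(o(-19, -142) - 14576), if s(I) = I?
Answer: -329815/4350604244 - 125*√821/4350604244 ≈ -7.6632e-5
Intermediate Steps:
v = -36/5 (v = (⅕)*(-36) = -36/5 ≈ -7.2000)
o(b, z) = b² + √(b² + z²) - 36*z/5 (o(b, z) = (b*b - 36*z/5) + √(b² + z²) = (b² - 36*z/5) + √(b² + z²) = b² + √(b² + z²) - 36*z/5)
1/(o(-19, -142) - 14576) = 1/(((-19)² + √((-19)² + (-142)²) - 36/5*(-142)) - 14576) = 1/((361 + √(361 + 20164) + 5112/5) - 14576) = 1/((361 + √20525 + 5112/5) - 14576) = 1/((361 + 5*√821 + 5112/5) - 14576) = 1/((6917/5 + 5*√821) - 14576) = 1/(-65963/5 + 5*√821)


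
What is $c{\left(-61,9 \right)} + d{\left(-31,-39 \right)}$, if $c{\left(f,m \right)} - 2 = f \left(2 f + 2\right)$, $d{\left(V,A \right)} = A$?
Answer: $7283$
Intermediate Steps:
$c{\left(f,m \right)} = 2 + f \left(2 + 2 f\right)$ ($c{\left(f,m \right)} = 2 + f \left(2 f + 2\right) = 2 + f \left(2 + 2 f\right)$)
$c{\left(-61,9 \right)} + d{\left(-31,-39 \right)} = \left(2 + 2 \left(-61\right) + 2 \left(-61\right)^{2}\right) - 39 = \left(2 - 122 + 2 \cdot 3721\right) - 39 = \left(2 - 122 + 7442\right) - 39 = 7322 - 39 = 7283$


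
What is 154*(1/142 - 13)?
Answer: -142065/71 ≈ -2000.9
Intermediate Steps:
154*(1/142 - 13) = 154*(-1845/142) = -142065/71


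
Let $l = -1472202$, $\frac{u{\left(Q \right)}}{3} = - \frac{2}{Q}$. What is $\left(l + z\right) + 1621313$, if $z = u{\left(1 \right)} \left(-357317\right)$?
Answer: $2293013$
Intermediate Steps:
$u{\left(Q \right)} = - \frac{6}{Q}$ ($u{\left(Q \right)} = 3 \left(- \frac{2}{Q}\right) = - \frac{6}{Q}$)
$z = 2143902$ ($z = - \frac{6}{1} \left(-357317\right) = \left(-6\right) 1 \left(-357317\right) = \left(-6\right) \left(-357317\right) = 2143902$)
$\left(l + z\right) + 1621313 = \left(-1472202 + 2143902\right) + 1621313 = 671700 + 1621313 = 2293013$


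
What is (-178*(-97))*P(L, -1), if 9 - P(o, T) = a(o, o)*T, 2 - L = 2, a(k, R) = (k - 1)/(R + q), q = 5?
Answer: 759704/5 ≈ 1.5194e+5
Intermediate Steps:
a(k, R) = (-1 + k)/(5 + R) (a(k, R) = (k - 1)/(R + 5) = (-1 + k)/(5 + R))
L = 0 (L = 2 - 1*2 = 2 - 2 = 0)
P(o, T) = 9 - T*(-1 + o)/(5 + o) (P(o, T) = 9 - (-1 + o)/(5 + o)*T = 9 - T*(-1 + o)/(5 + o))
(-178*(-97))*P(L, -1) = (-178*(-97))*((45 + 9*0 - 1*(-1)*(-1 + 0))/(5 + 0)) = 17266*((45 + 0 - 1*(-1)*(-1))/5) = 17266*((45 + 0 - 1)/5) = 17266*((⅕)*44) = 17266*(44/5) = 759704/5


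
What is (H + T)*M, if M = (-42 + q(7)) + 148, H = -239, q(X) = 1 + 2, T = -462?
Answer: -76409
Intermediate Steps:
q(X) = 3
M = 109 (M = (-42 + 3) + 148 = -39 + 148 = 109)
(H + T)*M = (-239 - 462)*109 = -701*109 = -76409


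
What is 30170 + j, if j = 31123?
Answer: 61293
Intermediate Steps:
30170 + j = 30170 + 31123 = 61293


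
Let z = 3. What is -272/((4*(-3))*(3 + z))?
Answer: 34/9 ≈ 3.7778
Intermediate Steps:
-272/((4*(-3))*(3 + z)) = -272/((4*(-3))*(3 + 3)) = -272/(-12*6) = -272/(-72) = -1/72*(-272) = 34/9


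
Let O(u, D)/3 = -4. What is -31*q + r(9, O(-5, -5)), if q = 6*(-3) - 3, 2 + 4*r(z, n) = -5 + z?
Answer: 1303/2 ≈ 651.50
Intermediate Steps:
O(u, D) = -12 (O(u, D) = 3*(-4) = -12)
r(z, n) = -7/4 + z/4 (r(z, n) = -½ + (-5 + z)/4 = -½ + (-5/4 + z/4) = -7/4 + z/4)
q = -21 (q = -18 - 3 = -21)
-31*q + r(9, O(-5, -5)) = -31*(-21) + (-7/4 + (¼)*9) = 651 + (-7/4 + 9/4) = 651 + ½ = 1303/2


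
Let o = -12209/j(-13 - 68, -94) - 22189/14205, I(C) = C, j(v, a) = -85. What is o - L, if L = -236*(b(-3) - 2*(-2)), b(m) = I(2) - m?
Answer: 547222696/241485 ≈ 2266.1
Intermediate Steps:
b(m) = 2 - m
o = 34308556/241485 (o = -12209/(-85) - 22189/14205 = -12209*(-1/85) - 22189*1/14205 = 12209/85 - 22189/14205 = 34308556/241485 ≈ 142.07)
L = -2124 (L = -236*((2 - 1*(-3)) - 2*(-2)) = -236*((2 + 3) + 4) = -236*(5 + 4) = -236*9 = -2124)
o - L = 34308556/241485 - 1*(-2124) = 34308556/241485 + 2124 = 547222696/241485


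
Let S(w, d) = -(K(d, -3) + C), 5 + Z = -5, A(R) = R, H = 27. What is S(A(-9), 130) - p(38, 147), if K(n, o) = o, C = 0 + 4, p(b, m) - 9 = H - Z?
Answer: -47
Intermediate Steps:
Z = -10 (Z = -5 - 5 = -10)
p(b, m) = 46 (p(b, m) = 9 + (27 - 1*(-10)) = 9 + (27 + 10) = 9 + 37 = 46)
C = 4
S(w, d) = -1 (S(w, d) = -(-3 + 4) = -1*1 = -1)
S(A(-9), 130) - p(38, 147) = -1 - 1*46 = -1 - 46 = -47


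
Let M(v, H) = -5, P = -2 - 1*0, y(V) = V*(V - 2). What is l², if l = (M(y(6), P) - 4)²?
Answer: 6561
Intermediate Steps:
y(V) = V*(-2 + V)
P = -2 (P = -2 + 0 = -2)
l = 81 (l = (-5 - 4)² = (-9)² = 81)
l² = 81² = 6561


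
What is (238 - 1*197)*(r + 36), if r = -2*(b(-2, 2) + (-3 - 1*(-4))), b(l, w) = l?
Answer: 1558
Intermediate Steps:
r = 2 (r = -2*(-2 + (-3 - 1*(-4))) = -2*(-2 + (-3 + 4)) = -2*(-2 + 1) = -2*(-1) = 2)
(238 - 1*197)*(r + 36) = (238 - 1*197)*(2 + 36) = (238 - 197)*38 = 41*38 = 1558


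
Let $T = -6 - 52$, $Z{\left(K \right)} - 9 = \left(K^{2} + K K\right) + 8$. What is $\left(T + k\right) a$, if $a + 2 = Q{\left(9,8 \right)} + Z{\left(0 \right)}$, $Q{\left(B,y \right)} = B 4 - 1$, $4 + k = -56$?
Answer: $-5900$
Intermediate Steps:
$k = -60$ ($k = -4 - 56 = -60$)
$Z{\left(K \right)} = 17 + 2 K^{2}$ ($Z{\left(K \right)} = 9 + \left(\left(K^{2} + K K\right) + 8\right) = 9 + \left(\left(K^{2} + K^{2}\right) + 8\right) = 9 + \left(2 K^{2} + 8\right) = 9 + \left(8 + 2 K^{2}\right) = 17 + 2 K^{2}$)
$Q{\left(B,y \right)} = -1 + 4 B$ ($Q{\left(B,y \right)} = 4 B - 1 = -1 + 4 B$)
$T = -58$ ($T = -6 - 52 = -58$)
$a = 50$ ($a = -2 + \left(\left(-1 + 4 \cdot 9\right) + \left(17 + 2 \cdot 0^{2}\right)\right) = -2 + \left(\left(-1 + 36\right) + \left(17 + 2 \cdot 0\right)\right) = -2 + \left(35 + \left(17 + 0\right)\right) = -2 + \left(35 + 17\right) = -2 + 52 = 50$)
$\left(T + k\right) a = \left(-58 - 60\right) 50 = \left(-118\right) 50 = -5900$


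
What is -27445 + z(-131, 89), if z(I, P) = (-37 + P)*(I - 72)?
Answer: -38001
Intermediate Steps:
z(I, P) = (-72 + I)*(-37 + P) (z(I, P) = (-37 + P)*(-72 + I) = (-72 + I)*(-37 + P))
-27445 + z(-131, 89) = -27445 + (2664 - 72*89 - 37*(-131) - 131*89) = -27445 + (2664 - 6408 + 4847 - 11659) = -27445 - 10556 = -38001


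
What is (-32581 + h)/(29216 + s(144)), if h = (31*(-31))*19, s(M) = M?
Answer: -1271/734 ≈ -1.7316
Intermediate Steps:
h = -18259 (h = -961*19 = -18259)
(-32581 + h)/(29216 + s(144)) = (-32581 - 18259)/(29216 + 144) = -50840/29360 = -50840*1/29360 = -1271/734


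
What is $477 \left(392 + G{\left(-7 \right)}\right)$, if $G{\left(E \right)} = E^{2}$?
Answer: $210357$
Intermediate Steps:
$477 \left(392 + G{\left(-7 \right)}\right) = 477 \left(392 + \left(-7\right)^{2}\right) = 477 \left(392 + 49\right) = 477 \cdot 441 = 210357$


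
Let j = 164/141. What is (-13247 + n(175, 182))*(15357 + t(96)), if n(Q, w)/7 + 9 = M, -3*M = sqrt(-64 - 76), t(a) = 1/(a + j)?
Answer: -280030475571/1370 - 490912429*I*sqrt(35)/6850 ≈ -2.044e+8 - 4.2398e+5*I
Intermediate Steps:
j = 164/141 (j = 164*(1/141) = 164/141 ≈ 1.1631)
t(a) = 1/(164/141 + a) (t(a) = 1/(a + 164/141) = 1/(164/141 + a))
M = -2*I*sqrt(35)/3 (M = -sqrt(-64 - 76)/3 = -2*I*sqrt(35)/3 ≈ -3.9441*I)
n(Q, w) = -63 - 14*I*sqrt(35)/3 (n(Q, w) = -63 + 7*(-2*I*sqrt(35)/3) = -63 - 14*I*sqrt(35)/3)
(-13247 + n(175, 182))*(15357 + t(96)) = (-13247 + (-63 - 14*I*sqrt(35)/3))*(15357 + 141/(164 + 141*96)) = (-13310 - 14*I*sqrt(35)/3)*(15357 + 141/(164 + 13536)) = (-13310 - 14*I*sqrt(35)/3)*(15357 + 141/13700) = (-13310 - 14*I*sqrt(35)/3)*(210391041/13700) = -280030475571/1370 - 490912429*I*sqrt(35)/6850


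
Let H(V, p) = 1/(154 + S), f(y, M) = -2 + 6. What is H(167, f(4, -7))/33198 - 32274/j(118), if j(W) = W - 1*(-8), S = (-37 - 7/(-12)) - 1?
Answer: -13879015917/54184669 ≈ -256.14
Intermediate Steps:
S = -449/12 (S = (-37 - 7*(-1/12)) - 1 = (-37 + 7/12) - 1 = -437/12 - 1 = -449/12 ≈ -37.417)
f(y, M) = 4
H(V, p) = 12/1399 (H(V, p) = 1/(154 - 449/12) = 1/(1399/12) = 12/1399)
j(W) = 8 + W (j(W) = W + 8 = 8 + W)
H(167, f(4, -7))/33198 - 32274/j(118) = (12/1399)/33198 - 32274/(8 + 118) = (12/1399)*(1/33198) - 32274/126 = 2/7740667 - 32274*1/126 = 2/7740667 - 1793/7 = -13879015917/54184669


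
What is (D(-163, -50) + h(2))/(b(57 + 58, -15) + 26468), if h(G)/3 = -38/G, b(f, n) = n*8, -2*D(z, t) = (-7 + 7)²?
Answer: -57/26348 ≈ -0.0021634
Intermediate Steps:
D(z, t) = 0 (D(z, t) = -(-7 + 7)²/2 = -½*0² = -½*0 = 0)
b(f, n) = 8*n
h(G) = -114/G (h(G) = 3*(-38/G) = -114/G)
(D(-163, -50) + h(2))/(b(57 + 58, -15) + 26468) = (0 - 114/2)/(8*(-15) + 26468) = (0 - 114*½)/(-120 + 26468) = (0 - 57)/26348 = -57*1/26348 = -57/26348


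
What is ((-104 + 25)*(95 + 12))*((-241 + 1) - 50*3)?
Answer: 3296670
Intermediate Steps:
((-104 + 25)*(95 + 12))*((-241 + 1) - 50*3) = (-79*107)*(-240 - 150) = -8453*(-390) = 3296670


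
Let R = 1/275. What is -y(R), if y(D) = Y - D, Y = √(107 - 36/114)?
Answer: 1/275 - √38513/19 ≈ -10.325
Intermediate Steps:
Y = √38513/19 (Y = √(107 - 36*1/114) = √(107 - 6/19) = √(2027/19) = √38513/19 ≈ 10.329)
R = 1/275 ≈ 0.0036364
y(D) = -D + √38513/19 (y(D) = √38513/19 - D = -D + √38513/19)
-y(R) = -(-1*1/275 + √38513/19) = -(-1/275 + √38513/19) = 1/275 - √38513/19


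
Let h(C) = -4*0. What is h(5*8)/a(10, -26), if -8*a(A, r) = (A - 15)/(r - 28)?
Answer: 0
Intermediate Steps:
a(A, r) = -(-15 + A)/(8*(-28 + r)) (a(A, r) = -(A - 15)/(8*(r - 28)) = -(-15 + A)/(8*(-28 + r)))
h(C) = 0
h(5*8)/a(10, -26) = 0/(((15 - 1*10)/(8*(-28 - 26)))) = 0/(((⅛)*(15 - 10)/(-54))) = 0/(((⅛)*(-1/54)*5)) = 0/(-5/432) = 0*(-432/5) = 0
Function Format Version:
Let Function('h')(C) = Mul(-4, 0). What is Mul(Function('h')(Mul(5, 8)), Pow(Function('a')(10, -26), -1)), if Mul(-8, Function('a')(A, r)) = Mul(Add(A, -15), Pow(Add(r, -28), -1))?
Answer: 0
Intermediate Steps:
Function('a')(A, r) = Mul(Rational(-1, 8), Pow(Add(-28, r), -1), Add(-15, A)) (Function('a')(A, r) = Mul(Rational(-1, 8), Mul(Add(A, -15), Pow(Add(r, -28), -1))) = Mul(Rational(-1, 8), Mul(Add(-15, A), Pow(Add(-28, r), -1))) = Mul(Rational(-1, 8), Mul(Pow(Add(-28, r), -1), Add(-15, A))) = Mul(Rational(-1, 8), Pow(Add(-28, r), -1), Add(-15, A)))
Function('h')(C) = 0
Mul(Function('h')(Mul(5, 8)), Pow(Function('a')(10, -26), -1)) = Mul(0, Pow(Mul(Rational(1, 8), Pow(Add(-28, -26), -1), Add(15, Mul(-1, 10))), -1)) = Mul(0, Pow(Mul(Rational(1, 8), Pow(-54, -1), Add(15, -10)), -1)) = Mul(0, Pow(Mul(Rational(1, 8), Rational(-1, 54), 5), -1)) = Mul(0, Pow(Rational(-5, 432), -1)) = Mul(0, Rational(-432, 5)) = 0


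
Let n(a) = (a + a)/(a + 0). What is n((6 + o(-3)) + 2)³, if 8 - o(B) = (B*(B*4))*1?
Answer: 8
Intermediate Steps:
o(B) = 8 - 4*B² (o(B) = 8 - B*(B*4) = 8 - B*(4*B) = 8 - 4*B²)
n(a) = 2 (n(a) = (2*a)/a = 2)
n((6 + o(-3)) + 2)³ = 2³ = 8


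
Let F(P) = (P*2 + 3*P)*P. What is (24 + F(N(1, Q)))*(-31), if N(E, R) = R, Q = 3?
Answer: -2139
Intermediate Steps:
F(P) = 5*P² (F(P) = (2*P + 3*P)*P = (5*P)*P = 5*P²)
(24 + F(N(1, Q)))*(-31) = (24 + 5*3²)*(-31) = (24 + 5*9)*(-31) = (24 + 45)*(-31) = 69*(-31) = -2139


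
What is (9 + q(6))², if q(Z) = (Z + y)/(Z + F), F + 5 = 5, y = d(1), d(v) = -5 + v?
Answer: 784/9 ≈ 87.111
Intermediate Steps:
y = -4 (y = -5 + 1 = -4)
F = 0 (F = -5 + 5 = 0)
q(Z) = (-4 + Z)/Z (q(Z) = (Z - 4)/(Z + 0) = (-4 + Z)/Z)
(9 + q(6))² = (9 + (-4 + 6)/6)² = (9 + (⅙)*2)² = (9 + ⅓)² = (28/3)² = 784/9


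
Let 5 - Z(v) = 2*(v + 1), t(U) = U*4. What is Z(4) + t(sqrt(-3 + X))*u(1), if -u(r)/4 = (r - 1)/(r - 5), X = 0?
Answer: -5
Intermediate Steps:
u(r) = -4*(-1 + r)/(-5 + r) (u(r) = -4*(r - 1)/(r - 5) = -4*(-1 + r)/(-5 + r))
t(U) = 4*U
Z(v) = 3 - 2*v (Z(v) = 5 - 2*(v + 1) = 5 - 2*(1 + v) = 5 - (2 + 2*v) = 5 + (-2 - 2*v) = 3 - 2*v)
Z(4) + t(sqrt(-3 + X))*u(1) = (3 - 2*4) + (4*sqrt(-3 + 0))*(4*(1 - 1*1)/(-5 + 1)) = (3 - 8) + (4*sqrt(-3))*(4*(1 - 1)/(-4)) = -5 + (4*(I*sqrt(3)))*(4*(-1/4)*0) = -5 + (4*I*sqrt(3))*0 = -5 + 0 = -5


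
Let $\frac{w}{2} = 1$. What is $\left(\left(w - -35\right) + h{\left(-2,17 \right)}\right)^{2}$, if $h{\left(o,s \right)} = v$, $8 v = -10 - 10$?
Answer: $\frac{4761}{4} \approx 1190.3$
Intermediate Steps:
$v = - \frac{5}{2}$ ($v = \frac{-10 - 10}{8} = \frac{1}{8} \left(-20\right) = - \frac{5}{2} \approx -2.5$)
$w = 2$ ($w = 2 \cdot 1 = 2$)
$h{\left(o,s \right)} = - \frac{5}{2}$
$\left(\left(w - -35\right) + h{\left(-2,17 \right)}\right)^{2} = \left(\left(2 - -35\right) - \frac{5}{2}\right)^{2} = \left(\left(2 + 35\right) - \frac{5}{2}\right)^{2} = \left(37 - \frac{5}{2}\right)^{2} = \left(\frac{69}{2}\right)^{2} = \frac{4761}{4}$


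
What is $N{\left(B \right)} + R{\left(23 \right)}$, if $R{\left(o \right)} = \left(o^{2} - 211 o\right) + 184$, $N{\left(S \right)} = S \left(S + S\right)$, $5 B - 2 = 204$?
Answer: $- \frac{18628}{25} \approx -745.12$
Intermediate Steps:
$B = \frac{206}{5}$ ($B = \frac{2}{5} + \frac{1}{5} \cdot 204 = \frac{2}{5} + \frac{204}{5} = \frac{206}{5} \approx 41.2$)
$N{\left(S \right)} = 2 S^{2}$ ($N{\left(S \right)} = S 2 S = 2 S^{2}$)
$R{\left(o \right)} = 184 + o^{2} - 211 o$
$N{\left(B \right)} + R{\left(23 \right)} = 2 \left(\frac{206}{5}\right)^{2} + \left(184 + 23^{2} - 4853\right) = 2 \cdot \frac{42436}{25} + \left(184 + 529 - 4853\right) = \frac{84872}{25} - 4140 = - \frac{18628}{25}$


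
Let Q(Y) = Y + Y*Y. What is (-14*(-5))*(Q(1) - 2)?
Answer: 0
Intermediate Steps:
Q(Y) = Y + Y²
(-14*(-5))*(Q(1) - 2) = (-14*(-5))*(1*(1 + 1) - 2) = 70*(1*2 - 2) = 70*(2 - 2) = 70*0 = 0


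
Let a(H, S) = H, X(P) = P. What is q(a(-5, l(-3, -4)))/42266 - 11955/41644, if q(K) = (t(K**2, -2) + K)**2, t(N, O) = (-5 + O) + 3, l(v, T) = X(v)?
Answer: -250958433/880062652 ≈ -0.28516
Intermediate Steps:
l(v, T) = v
t(N, O) = -2 + O
q(K) = (-4 + K)**2 (q(K) = ((-2 - 2) + K)**2 = (-4 + K)**2)
q(a(-5, l(-3, -4)))/42266 - 11955/41644 = (-4 - 5)**2/42266 - 11955/41644 = (-9)**2*(1/42266) - 11955*1/41644 = 81*(1/42266) - 11955/41644 = 81/42266 - 11955/41644 = -250958433/880062652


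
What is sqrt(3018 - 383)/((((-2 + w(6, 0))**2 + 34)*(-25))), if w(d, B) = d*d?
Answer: -sqrt(2635)/29750 ≈ -0.0017255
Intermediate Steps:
w(d, B) = d**2
sqrt(3018 - 383)/((((-2 + w(6, 0))**2 + 34)*(-25))) = sqrt(3018 - 383)/((((-2 + 6**2)**2 + 34)*(-25))) = sqrt(2635)/((((-2 + 36)**2 + 34)*(-25))) = sqrt(2635)/(((34**2 + 34)*(-25))) = sqrt(2635)/(((1156 + 34)*(-25))) = sqrt(2635)/((1190*(-25))) = sqrt(2635)/(-29750) = sqrt(2635)*(-1/29750) = -sqrt(2635)/29750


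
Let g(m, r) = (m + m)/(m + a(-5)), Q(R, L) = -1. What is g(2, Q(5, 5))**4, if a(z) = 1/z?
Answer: 160000/6561 ≈ 24.387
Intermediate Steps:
g(m, r) = 2*m/(-1/5 + m) (g(m, r) = (m + m)/(m + 1/(-5)) = (2*m)/(m - 1/5) = (2*m)/(-1/5 + m) = 2*m/(-1/5 + m))
g(2, Q(5, 5))**4 = (10*2/(-1 + 5*2))**4 = (10*2/(-1 + 10))**4 = (10*2/9)**4 = (10*2*(1/9))**4 = (20/9)**4 = 160000/6561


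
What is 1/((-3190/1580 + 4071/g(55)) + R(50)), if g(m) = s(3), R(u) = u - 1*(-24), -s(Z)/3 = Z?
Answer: -474/180287 ≈ -0.0026291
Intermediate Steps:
s(Z) = -3*Z
R(u) = 24 + u (R(u) = u + 24 = 24 + u)
g(m) = -9 (g(m) = -3*3 = -9)
1/((-3190/1580 + 4071/g(55)) + R(50)) = 1/((-3190/1580 + 4071/(-9)) + (24 + 50)) = 1/((-3190*1/1580 + 4071*(-⅑)) + 74) = 1/((-319/158 - 1357/3) + 74) = 1/(-215363/474 + 74) = 1/(-180287/474) = -474/180287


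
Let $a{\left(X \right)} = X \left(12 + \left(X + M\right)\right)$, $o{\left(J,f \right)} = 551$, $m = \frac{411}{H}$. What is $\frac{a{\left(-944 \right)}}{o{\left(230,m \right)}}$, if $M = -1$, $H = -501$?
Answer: $\frac{880752}{551} \approx 1598.5$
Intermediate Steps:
$m = - \frac{137}{167}$ ($m = \frac{411}{-501} = 411 \left(- \frac{1}{501}\right) = - \frac{137}{167} \approx -0.82036$)
$a{\left(X \right)} = X \left(11 + X\right)$ ($a{\left(X \right)} = X \left(12 + \left(X - 1\right)\right) = X \left(12 + \left(-1 + X\right)\right) = X \left(11 + X\right)$)
$\frac{a{\left(-944 \right)}}{o{\left(230,m \right)}} = \frac{\left(-944\right) \left(11 - 944\right)}{551} = \left(-944\right) \left(-933\right) \frac{1}{551} = 880752 \cdot \frac{1}{551} = \frac{880752}{551}$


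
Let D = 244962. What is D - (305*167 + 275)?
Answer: 193752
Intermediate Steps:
D - (305*167 + 275) = 244962 - (305*167 + 275) = 244962 - (50935 + 275) = 244962 - 1*51210 = 244962 - 51210 = 193752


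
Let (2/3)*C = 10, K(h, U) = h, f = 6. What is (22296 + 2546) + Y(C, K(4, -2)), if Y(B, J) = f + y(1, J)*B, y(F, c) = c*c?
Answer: 25088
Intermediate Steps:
y(F, c) = c²
C = 15 (C = (3/2)*10 = 15)
Y(B, J) = 6 + B*J² (Y(B, J) = 6 + J²*B = 6 + B*J²)
(22296 + 2546) + Y(C, K(4, -2)) = (22296 + 2546) + (6 + 15*4²) = 24842 + (6 + 15*16) = 24842 + (6 + 240) = 24842 + 246 = 25088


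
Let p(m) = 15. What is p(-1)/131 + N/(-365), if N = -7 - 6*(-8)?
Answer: 104/47815 ≈ 0.0021750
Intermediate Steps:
N = 41 (N = -7 + 48 = 41)
p(-1)/131 + N/(-365) = 15/131 + 41/(-365) = 15*(1/131) + 41*(-1/365) = 15/131 - 41/365 = 104/47815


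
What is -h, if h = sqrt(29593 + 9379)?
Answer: -2*sqrt(9743) ≈ -197.41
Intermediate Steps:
h = 2*sqrt(9743) (h = sqrt(38972) = 2*sqrt(9743) ≈ 197.41)
-h = -2*sqrt(9743)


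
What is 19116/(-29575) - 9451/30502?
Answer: -862589557/902096650 ≈ -0.95621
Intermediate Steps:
19116/(-29575) - 9451/30502 = 19116*(-1/29575) - 9451*1/30502 = -19116/29575 - 9451/30502 = -862589557/902096650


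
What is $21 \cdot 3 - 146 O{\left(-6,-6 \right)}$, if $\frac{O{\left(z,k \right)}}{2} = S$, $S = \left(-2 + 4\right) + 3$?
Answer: $-1397$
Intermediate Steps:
$S = 5$ ($S = 2 + 3 = 5$)
$O{\left(z,k \right)} = 10$ ($O{\left(z,k \right)} = 2 \cdot 5 = 10$)
$21 \cdot 3 - 146 O{\left(-6,-6 \right)} = 21 \cdot 3 - 1460 = 63 - 1460 = -1397$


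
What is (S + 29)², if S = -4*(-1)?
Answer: 1089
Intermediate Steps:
S = 4
(S + 29)² = (4 + 29)² = 33² = 1089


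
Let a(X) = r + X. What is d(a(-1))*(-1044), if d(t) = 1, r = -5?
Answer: -1044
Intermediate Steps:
a(X) = -5 + X
d(a(-1))*(-1044) = 1*(-1044) = -1044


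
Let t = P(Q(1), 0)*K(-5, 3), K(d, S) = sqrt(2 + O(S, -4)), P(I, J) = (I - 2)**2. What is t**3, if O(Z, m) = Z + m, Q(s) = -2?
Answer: 4096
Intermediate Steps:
P(I, J) = (-2 + I)**2
K(d, S) = sqrt(-2 + S) (K(d, S) = sqrt(2 + (S - 4)) = sqrt(2 + (-4 + S)) = sqrt(-2 + S))
t = 16 (t = (-2 - 2)**2*sqrt(-2 + 3) = (-4)**2*sqrt(1) = 16*1 = 16)
t**3 = 16**3 = 4096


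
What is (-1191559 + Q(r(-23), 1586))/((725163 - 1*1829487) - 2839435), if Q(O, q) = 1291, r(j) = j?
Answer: 1190268/3943759 ≈ 0.30181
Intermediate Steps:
(-1191559 + Q(r(-23), 1586))/((725163 - 1*1829487) - 2839435) = (-1191559 + 1291)/((725163 - 1*1829487) - 2839435) = -1190268/((725163 - 1829487) - 2839435) = -1190268/(-1104324 - 2839435) = -1190268/(-3943759) = -1190268*(-1/3943759) = 1190268/3943759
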